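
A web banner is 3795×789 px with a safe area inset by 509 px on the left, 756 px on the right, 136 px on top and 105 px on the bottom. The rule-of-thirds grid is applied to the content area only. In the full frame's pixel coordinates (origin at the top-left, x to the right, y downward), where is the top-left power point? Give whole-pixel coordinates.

Content width = 3795 − 509 − 756 = 2530 px; content height = 789 − 136 − 105 = 548 px.
Top-left is one-third across and one-third down within the content area.
x = 509 + 1 × 2530/3 = 509 + 843.33 ≈ 1352
y = 136 + 1 × 548/3 = 136 + 182.67 ≈ 319

x = 1352 px, y = 319 px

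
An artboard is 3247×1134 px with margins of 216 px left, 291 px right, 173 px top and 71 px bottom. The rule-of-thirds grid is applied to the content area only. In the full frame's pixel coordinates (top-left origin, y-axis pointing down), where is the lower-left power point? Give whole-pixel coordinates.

(1129, 766)

Content width = 3247 − 216 − 291 = 2740 px; content height = 1134 − 173 − 71 = 890 px.
Lower-left is one-third across and two-thirds down within the content area.
x = 216 + 1 × 2740/3 = 216 + 913.33 ≈ 1129
y = 173 + 2 × 890/3 = 173 + 593.33 ≈ 766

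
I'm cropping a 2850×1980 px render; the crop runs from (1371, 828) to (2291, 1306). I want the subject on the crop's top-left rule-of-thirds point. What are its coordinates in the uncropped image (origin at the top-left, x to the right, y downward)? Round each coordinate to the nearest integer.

Crop width = 2291 − 1371 = 920 px; one third is 306.67 px.
Crop height = 1306 − 828 = 478 px; one third is 159.33 px.
The top-left point is one-third across and one-third down within the crop:
x = 1371 + 1 × 306.67 ≈ 1678; y = 828 + 1 × 159.33 ≈ 987.

(1678, 987)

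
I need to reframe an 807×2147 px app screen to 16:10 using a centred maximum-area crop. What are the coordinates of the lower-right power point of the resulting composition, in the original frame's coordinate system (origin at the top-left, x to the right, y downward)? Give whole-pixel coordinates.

807/2147 < 16/10, so the 16:10 crop keeps the full width 807 and trims height to 807 × 10/16 = 504.38 px.
Top offset = (2147 − 504.38)/2 = 821.31 px; left offset = 0.
Lower-right is two-thirds across and two-thirds down within the crop:
x = 0.00 + 2 × 807.00/3 ≈ 538; y = 821.31 + 2 × 504.38/3 ≈ 1158.

(538, 1158)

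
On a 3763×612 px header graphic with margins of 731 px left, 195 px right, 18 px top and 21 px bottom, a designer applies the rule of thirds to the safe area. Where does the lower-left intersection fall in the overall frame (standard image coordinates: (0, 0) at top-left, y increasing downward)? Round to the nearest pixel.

x = 1677 px, y = 400 px

Content width = 3763 − 731 − 195 = 2837 px; content height = 612 − 18 − 21 = 573 px.
Lower-left is one-third across and two-thirds down within the safe area.
x = 731 + 1 × 2837/3 = 731 + 945.67 ≈ 1677
y = 18 + 2 × 573/3 = 18 + 382.00 ≈ 400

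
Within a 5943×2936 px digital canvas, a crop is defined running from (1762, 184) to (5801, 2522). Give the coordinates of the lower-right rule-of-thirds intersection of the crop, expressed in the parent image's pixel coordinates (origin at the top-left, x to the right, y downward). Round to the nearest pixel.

x = 4455 px, y = 1743 px

Crop width = 5801 − 1762 = 4039 px; one third is 1346.33 px.
Crop height = 2522 − 184 = 2338 px; one third is 779.33 px.
The lower-right point is two-thirds across and two-thirds down within the crop:
x = 1762 + 2 × 1346.33 ≈ 4455; y = 184 + 2 × 779.33 ≈ 1743.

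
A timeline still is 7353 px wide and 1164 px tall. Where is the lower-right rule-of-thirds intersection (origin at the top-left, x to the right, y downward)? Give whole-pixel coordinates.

The lower-right point sits two-thirds of the way across and two-thirds of the way down.
x = 2 × 7353/3 ≈ 4902; y = 2 × 1164/3 ≈ 776.

x = 4902 px, y = 776 px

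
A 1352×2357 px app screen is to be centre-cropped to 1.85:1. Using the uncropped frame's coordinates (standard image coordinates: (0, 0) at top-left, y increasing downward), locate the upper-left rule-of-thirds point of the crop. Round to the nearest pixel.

1352/2357 < 1.85/1, so the 1.85:1 crop keeps the full width 1352 and trims height to 1352 × 1/1.85 = 730.81 px.
Top offset = (2357 − 730.81)/2 = 813.09 px; left offset = 0.
Upper-left is one-third across and one-third down within the crop:
x = 0.00 + 1 × 1352.00/3 ≈ 451; y = 813.09 + 1 × 730.81/3 ≈ 1057.

x = 451 px, y = 1057 px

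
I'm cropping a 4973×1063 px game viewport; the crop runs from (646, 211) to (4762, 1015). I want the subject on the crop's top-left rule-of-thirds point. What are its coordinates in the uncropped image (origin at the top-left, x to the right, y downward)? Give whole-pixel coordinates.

Crop width = 4762 − 646 = 4116 px; one third is 1372.00 px.
Crop height = 1015 − 211 = 804 px; one third is 268.00 px.
The top-left point is one-third across and one-third down within the crop:
x = 646 + 1 × 1372.00 ≈ 2018; y = 211 + 1 × 268.00 ≈ 479.

(2018, 479)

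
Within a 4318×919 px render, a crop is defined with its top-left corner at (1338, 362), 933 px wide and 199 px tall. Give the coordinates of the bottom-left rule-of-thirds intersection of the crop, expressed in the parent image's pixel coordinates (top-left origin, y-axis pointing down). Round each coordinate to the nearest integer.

(1649, 495)

One third of the crop width 933 is 311.00 px.
One third of the crop height 199 is 66.33 px.
The bottom-left point is one-third across and two-thirds down within the crop:
x = 1338 + 1 × 311.00 ≈ 1649; y = 362 + 2 × 66.33 ≈ 495.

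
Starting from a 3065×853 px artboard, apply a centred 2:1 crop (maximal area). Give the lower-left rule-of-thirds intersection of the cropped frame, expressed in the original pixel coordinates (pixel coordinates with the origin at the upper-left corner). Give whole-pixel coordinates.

x = 1248 px, y = 569 px

3065/853 > 2/1, so the 2:1 crop keeps the full height 853 and trims width to 853 × 2/1 = 1706.00 px.
Left offset = (3065 − 1706.00)/2 = 679.50 px; top offset = 0.
Lower-left is one-third across and two-thirds down within the crop:
x = 679.50 + 1 × 1706.00/3 ≈ 1248; y = 0.00 + 2 × 853.00/3 ≈ 569.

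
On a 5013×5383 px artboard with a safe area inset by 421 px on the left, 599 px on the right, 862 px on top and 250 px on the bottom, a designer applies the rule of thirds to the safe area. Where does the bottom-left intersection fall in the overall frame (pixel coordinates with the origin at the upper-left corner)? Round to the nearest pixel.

Content width = 5013 − 421 − 599 = 3993 px; content height = 5383 − 862 − 250 = 4271 px.
Bottom-left is one-third across and two-thirds down within the safe area.
x = 421 + 1 × 3993/3 = 421 + 1331.00 ≈ 1752
y = 862 + 2 × 4271/3 = 862 + 2847.33 ≈ 3709

x = 1752 px, y = 3709 px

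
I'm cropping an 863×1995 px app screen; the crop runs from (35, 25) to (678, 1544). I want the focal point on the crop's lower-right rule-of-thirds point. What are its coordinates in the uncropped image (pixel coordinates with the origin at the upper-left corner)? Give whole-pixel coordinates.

x = 464 px, y = 1038 px

Crop width = 678 − 35 = 643 px; one third is 214.33 px.
Crop height = 1544 − 25 = 1519 px; one third is 506.33 px.
The lower-right point is two-thirds across and two-thirds down within the crop:
x = 35 + 2 × 214.33 ≈ 464; y = 25 + 2 × 506.33 ≈ 1038.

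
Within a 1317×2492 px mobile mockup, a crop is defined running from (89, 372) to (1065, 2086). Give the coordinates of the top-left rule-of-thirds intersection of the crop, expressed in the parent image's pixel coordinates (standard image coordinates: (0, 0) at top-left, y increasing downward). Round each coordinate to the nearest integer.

Crop width = 1065 − 89 = 976 px; one third is 325.33 px.
Crop height = 2086 − 372 = 1714 px; one third is 571.33 px.
The top-left point is one-third across and one-third down within the crop:
x = 89 + 1 × 325.33 ≈ 414; y = 372 + 1 × 571.33 ≈ 943.

(414, 943)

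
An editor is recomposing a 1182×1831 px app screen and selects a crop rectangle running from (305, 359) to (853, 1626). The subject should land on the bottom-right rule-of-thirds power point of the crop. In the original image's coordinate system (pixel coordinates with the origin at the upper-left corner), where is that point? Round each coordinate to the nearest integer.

Crop width = 853 − 305 = 548 px; one third is 182.67 px.
Crop height = 1626 − 359 = 1267 px; one third is 422.33 px.
The bottom-right point is two-thirds across and two-thirds down within the crop:
x = 305 + 2 × 182.67 ≈ 670; y = 359 + 2 × 422.33 ≈ 1204.

(670, 1204)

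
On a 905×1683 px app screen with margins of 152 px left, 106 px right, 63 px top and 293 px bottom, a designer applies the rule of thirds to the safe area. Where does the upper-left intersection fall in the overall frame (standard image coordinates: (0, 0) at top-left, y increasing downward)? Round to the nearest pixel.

(368, 505)

Content width = 905 − 152 − 106 = 647 px; content height = 1683 − 63 − 293 = 1327 px.
Upper-left is one-third across and one-third down within the safe area.
x = 152 + 1 × 647/3 = 152 + 215.67 ≈ 368
y = 63 + 1 × 1327/3 = 63 + 442.33 ≈ 505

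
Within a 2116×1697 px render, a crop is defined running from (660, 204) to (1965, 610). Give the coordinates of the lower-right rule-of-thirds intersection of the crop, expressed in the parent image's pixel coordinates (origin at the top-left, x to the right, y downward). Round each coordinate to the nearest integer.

x = 1530 px, y = 475 px

Crop width = 1965 − 660 = 1305 px; one third is 435.00 px.
Crop height = 610 − 204 = 406 px; one third is 135.33 px.
The lower-right point is two-thirds across and two-thirds down within the crop:
x = 660 + 2 × 435.00 ≈ 1530; y = 204 + 2 × 135.33 ≈ 475.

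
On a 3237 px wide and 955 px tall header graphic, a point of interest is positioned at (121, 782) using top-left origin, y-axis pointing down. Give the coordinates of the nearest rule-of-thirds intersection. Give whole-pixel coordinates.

Third lines: x ∈ {1079, 2158}, y ∈ {318, 637}.
121 is closer to x = 1079; 782 is closer to y = 637.
So the nearest intersection is the lower-left power point.

x = 1079 px, y = 637 px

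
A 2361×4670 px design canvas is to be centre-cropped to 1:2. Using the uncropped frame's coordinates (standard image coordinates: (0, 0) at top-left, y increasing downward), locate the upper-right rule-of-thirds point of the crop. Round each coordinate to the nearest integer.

(1570, 1557)

2361/4670 > 1/2, so the 1:2 crop keeps the full height 4670 and trims width to 4670 × 1/2 = 2335.00 px.
Left offset = (2361 − 2335.00)/2 = 13.00 px; top offset = 0.
Upper-right is two-thirds across and one-third down within the crop:
x = 13.00 + 2 × 2335.00/3 ≈ 1570; y = 0.00 + 1 × 4670.00/3 ≈ 1557.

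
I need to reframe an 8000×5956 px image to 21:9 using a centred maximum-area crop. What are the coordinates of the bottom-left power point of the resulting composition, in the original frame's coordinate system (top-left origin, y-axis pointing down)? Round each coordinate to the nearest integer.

x = 2667 px, y = 3549 px

8000/5956 < 21/9, so the 21:9 crop keeps the full width 8000 and trims height to 8000 × 9/21 = 3428.57 px.
Top offset = (5956 − 3428.57)/2 = 1263.71 px; left offset = 0.
Bottom-left is one-third across and two-thirds down within the crop:
x = 0.00 + 1 × 8000.00/3 ≈ 2667; y = 1263.71 + 2 × 3428.57/3 ≈ 3549.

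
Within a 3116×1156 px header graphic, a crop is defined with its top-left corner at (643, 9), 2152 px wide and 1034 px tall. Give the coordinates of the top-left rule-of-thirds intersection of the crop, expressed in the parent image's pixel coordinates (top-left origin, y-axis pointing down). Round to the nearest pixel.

x = 1360 px, y = 354 px

One third of the crop width 2152 is 717.33 px.
One third of the crop height 1034 is 344.67 px.
The top-left point is one-third across and one-third down within the crop:
x = 643 + 1 × 717.33 ≈ 1360; y = 9 + 1 × 344.67 ≈ 354.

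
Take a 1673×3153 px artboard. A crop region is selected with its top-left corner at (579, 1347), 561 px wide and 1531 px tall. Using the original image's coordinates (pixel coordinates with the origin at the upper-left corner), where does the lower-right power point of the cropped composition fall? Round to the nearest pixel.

(953, 2368)

One third of the crop width 561 is 187.00 px.
One third of the crop height 1531 is 510.33 px.
The lower-right point is two-thirds across and two-thirds down within the crop:
x = 579 + 2 × 187.00 ≈ 953; y = 1347 + 2 × 510.33 ≈ 2368.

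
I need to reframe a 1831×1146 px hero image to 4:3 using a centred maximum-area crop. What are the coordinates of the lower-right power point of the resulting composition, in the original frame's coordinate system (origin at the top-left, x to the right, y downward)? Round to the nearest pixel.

(1170, 764)

1831/1146 > 4/3, so the 4:3 crop keeps the full height 1146 and trims width to 1146 × 4/3 = 1528.00 px.
Left offset = (1831 − 1528.00)/2 = 151.50 px; top offset = 0.
Lower-right is two-thirds across and two-thirds down within the crop:
x = 151.50 + 2 × 1528.00/3 ≈ 1170; y = 0.00 + 2 × 1146.00/3 ≈ 764.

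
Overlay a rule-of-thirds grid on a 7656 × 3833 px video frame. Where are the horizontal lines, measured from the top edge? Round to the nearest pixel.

1278 px and 2555 px

3833 / 3 = 1277.67, so the horizontal lines sit at one and two thirds of 3833.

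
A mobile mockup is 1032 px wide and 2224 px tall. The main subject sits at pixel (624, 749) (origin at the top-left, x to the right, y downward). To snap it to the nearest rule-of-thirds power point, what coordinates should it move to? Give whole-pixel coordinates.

(688, 741)

Third lines: x ∈ {344, 688}, y ∈ {741, 1483}.
624 is closer to x = 688; 749 is closer to y = 741.
So the nearest intersection is the upper-right power point.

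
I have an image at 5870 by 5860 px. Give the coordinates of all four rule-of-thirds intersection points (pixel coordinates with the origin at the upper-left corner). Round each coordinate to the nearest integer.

(1957, 1953), (3913, 1953), (1957, 3907), (3913, 3907)

One third of 5870 is 1956.67; one third of 5860 is 1953.33.
Vertical third lines at x = 1957 and x = 3913; horizontal third lines at y = 1953 and y = 3907.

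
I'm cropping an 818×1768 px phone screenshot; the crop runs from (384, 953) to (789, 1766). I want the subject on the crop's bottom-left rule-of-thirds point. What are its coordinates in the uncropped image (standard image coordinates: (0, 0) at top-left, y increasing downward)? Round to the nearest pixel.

(519, 1495)

Crop width = 789 − 384 = 405 px; one third is 135.00 px.
Crop height = 1766 − 953 = 813 px; one third is 271.00 px.
The bottom-left point is one-third across and two-thirds down within the crop:
x = 384 + 1 × 135.00 ≈ 519; y = 953 + 2 × 271.00 ≈ 1495.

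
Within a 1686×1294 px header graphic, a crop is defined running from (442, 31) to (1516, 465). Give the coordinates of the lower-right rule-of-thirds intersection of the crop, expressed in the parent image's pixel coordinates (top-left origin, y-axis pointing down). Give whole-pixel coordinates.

Crop width = 1516 − 442 = 1074 px; one third is 358.00 px.
Crop height = 465 − 31 = 434 px; one third is 144.67 px.
The lower-right point is two-thirds across and two-thirds down within the crop:
x = 442 + 2 × 358.00 ≈ 1158; y = 31 + 2 × 144.67 ≈ 320.

x = 1158 px, y = 320 px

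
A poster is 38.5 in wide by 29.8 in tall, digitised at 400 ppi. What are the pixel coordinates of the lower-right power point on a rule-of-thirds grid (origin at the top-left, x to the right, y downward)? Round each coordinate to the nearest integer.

(10267, 7947)

In pixels the canvas is 38.5 × 400 = 15400 wide and 29.8 × 400 = 11920 tall.
The lower-right point is two-thirds across and two-thirds down:
x = 2 × 15400/3 ≈ 10267; y = 2 × 11920/3 ≈ 7947.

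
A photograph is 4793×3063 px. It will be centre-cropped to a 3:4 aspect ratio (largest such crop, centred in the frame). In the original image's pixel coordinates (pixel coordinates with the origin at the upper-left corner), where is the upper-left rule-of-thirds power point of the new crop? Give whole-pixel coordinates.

x = 2014 px, y = 1021 px

4793/3063 > 3/4, so the 3:4 crop keeps the full height 3063 and trims width to 3063 × 3/4 = 2297.25 px.
Left offset = (4793 − 2297.25)/2 = 1247.88 px; top offset = 0.
Upper-left is one-third across and one-third down within the crop:
x = 1247.88 + 1 × 2297.25/3 ≈ 2014; y = 0.00 + 1 × 3063.00/3 ≈ 1021.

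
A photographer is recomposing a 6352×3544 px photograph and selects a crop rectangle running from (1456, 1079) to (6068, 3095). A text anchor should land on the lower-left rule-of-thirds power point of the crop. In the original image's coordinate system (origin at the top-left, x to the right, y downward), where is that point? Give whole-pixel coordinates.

(2993, 2423)

Crop width = 6068 − 1456 = 4612 px; one third is 1537.33 px.
Crop height = 3095 − 1079 = 2016 px; one third is 672.00 px.
The lower-left point is one-third across and two-thirds down within the crop:
x = 1456 + 1 × 1537.33 ≈ 2993; y = 1079 + 2 × 672.00 ≈ 2423.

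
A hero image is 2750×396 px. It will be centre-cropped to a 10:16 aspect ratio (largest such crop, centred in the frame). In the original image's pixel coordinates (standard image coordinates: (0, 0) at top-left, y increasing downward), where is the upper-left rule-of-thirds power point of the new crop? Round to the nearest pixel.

x = 1334 px, y = 132 px

2750/396 > 10/16, so the 10:16 crop keeps the full height 396 and trims width to 396 × 10/16 = 247.50 px.
Left offset = (2750 − 247.50)/2 = 1251.25 px; top offset = 0.
Upper-left is one-third across and one-third down within the crop:
x = 1251.25 + 1 × 247.50/3 ≈ 1334; y = 0.00 + 1 × 396.00/3 ≈ 132.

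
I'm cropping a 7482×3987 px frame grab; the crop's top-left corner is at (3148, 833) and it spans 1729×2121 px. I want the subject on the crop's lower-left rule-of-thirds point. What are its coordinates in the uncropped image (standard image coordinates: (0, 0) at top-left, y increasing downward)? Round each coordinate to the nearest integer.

One third of the crop width 1729 is 576.33 px.
One third of the crop height 2121 is 707.00 px.
The lower-left point is one-third across and two-thirds down within the crop:
x = 3148 + 1 × 576.33 ≈ 3724; y = 833 + 2 × 707.00 ≈ 2247.

(3724, 2247)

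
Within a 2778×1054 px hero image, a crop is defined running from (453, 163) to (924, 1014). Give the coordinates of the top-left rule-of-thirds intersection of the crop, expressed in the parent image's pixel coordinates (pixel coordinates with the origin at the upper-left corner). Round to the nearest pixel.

x = 610 px, y = 447 px

Crop width = 924 − 453 = 471 px; one third is 157.00 px.
Crop height = 1014 − 163 = 851 px; one third is 283.67 px.
The top-left point is one-third across and one-third down within the crop:
x = 453 + 1 × 157.00 ≈ 610; y = 163 + 1 × 283.67 ≈ 447.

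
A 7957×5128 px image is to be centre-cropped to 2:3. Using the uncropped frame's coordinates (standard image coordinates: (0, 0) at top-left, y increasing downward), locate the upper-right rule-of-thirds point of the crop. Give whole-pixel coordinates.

7957/5128 > 2/3, so the 2:3 crop keeps the full height 5128 and trims width to 5128 × 2/3 = 3418.67 px.
Left offset = (7957 − 3418.67)/2 = 2269.17 px; top offset = 0.
Upper-right is two-thirds across and one-third down within the crop:
x = 2269.17 + 2 × 3418.67/3 ≈ 4548; y = 0.00 + 1 × 5128.00/3 ≈ 1709.

(4548, 1709)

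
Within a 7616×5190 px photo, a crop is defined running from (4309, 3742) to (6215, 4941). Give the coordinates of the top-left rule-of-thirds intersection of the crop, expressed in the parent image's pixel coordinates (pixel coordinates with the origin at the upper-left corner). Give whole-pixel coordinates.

Crop width = 6215 − 4309 = 1906 px; one third is 635.33 px.
Crop height = 4941 − 3742 = 1199 px; one third is 399.67 px.
The top-left point is one-third across and one-third down within the crop:
x = 4309 + 1 × 635.33 ≈ 4944; y = 3742 + 1 × 399.67 ≈ 4142.

(4944, 4142)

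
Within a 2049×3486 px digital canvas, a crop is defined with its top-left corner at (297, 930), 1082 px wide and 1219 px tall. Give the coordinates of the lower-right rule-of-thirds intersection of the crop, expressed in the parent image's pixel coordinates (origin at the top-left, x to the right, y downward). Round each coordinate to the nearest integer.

One third of the crop width 1082 is 360.67 px.
One third of the crop height 1219 is 406.33 px.
The lower-right point is two-thirds across and two-thirds down within the crop:
x = 297 + 2 × 360.67 ≈ 1018; y = 930 + 2 × 406.33 ≈ 1743.

x = 1018 px, y = 1743 px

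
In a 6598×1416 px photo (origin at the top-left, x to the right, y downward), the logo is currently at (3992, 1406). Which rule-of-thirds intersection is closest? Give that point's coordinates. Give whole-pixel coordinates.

Third lines: x ∈ {2199, 4399}, y ∈ {472, 944}.
3992 is closer to x = 4399; 1406 is closer to y = 944.
So the nearest intersection is the lower-right power point.

x = 4399 px, y = 944 px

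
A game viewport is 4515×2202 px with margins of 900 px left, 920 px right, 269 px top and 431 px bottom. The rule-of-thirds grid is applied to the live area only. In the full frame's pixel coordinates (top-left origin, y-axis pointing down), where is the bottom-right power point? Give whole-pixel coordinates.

x = 2697 px, y = 1270 px

Content width = 4515 − 900 − 920 = 2695 px; content height = 2202 − 269 − 431 = 1502 px.
Bottom-right is two-thirds across and two-thirds down within the live area.
x = 900 + 2 × 2695/3 = 900 + 1796.67 ≈ 2697
y = 269 + 2 × 1502/3 = 269 + 1001.33 ≈ 1270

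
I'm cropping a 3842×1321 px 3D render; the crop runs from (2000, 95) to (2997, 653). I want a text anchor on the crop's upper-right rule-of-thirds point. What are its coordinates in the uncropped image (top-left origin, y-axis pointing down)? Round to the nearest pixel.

Crop width = 2997 − 2000 = 997 px; one third is 332.33 px.
Crop height = 653 − 95 = 558 px; one third is 186.00 px.
The upper-right point is two-thirds across and one-third down within the crop:
x = 2000 + 2 × 332.33 ≈ 2665; y = 95 + 1 × 186.00 ≈ 281.

(2665, 281)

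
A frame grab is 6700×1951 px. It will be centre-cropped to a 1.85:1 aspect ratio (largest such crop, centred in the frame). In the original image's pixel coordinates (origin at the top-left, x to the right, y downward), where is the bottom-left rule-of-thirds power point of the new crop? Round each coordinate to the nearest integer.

6700/1951 > 1.85/1, so the 1.85:1 crop keeps the full height 1951 and trims width to 1951 × 1.85/1 = 3609.35 px.
Left offset = (6700 − 3609.35)/2 = 1545.32 px; top offset = 0.
Bottom-left is one-third across and two-thirds down within the crop:
x = 1545.32 + 1 × 3609.35/3 ≈ 2748; y = 0.00 + 2 × 1951.00/3 ≈ 1301.

(2748, 1301)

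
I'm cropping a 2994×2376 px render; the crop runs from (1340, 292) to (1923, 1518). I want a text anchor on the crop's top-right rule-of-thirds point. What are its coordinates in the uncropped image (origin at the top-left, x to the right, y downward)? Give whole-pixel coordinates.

Crop width = 1923 − 1340 = 583 px; one third is 194.33 px.
Crop height = 1518 − 292 = 1226 px; one third is 408.67 px.
The top-right point is two-thirds across and one-third down within the crop:
x = 1340 + 2 × 194.33 ≈ 1729; y = 292 + 1 × 408.67 ≈ 701.

x = 1729 px, y = 701 px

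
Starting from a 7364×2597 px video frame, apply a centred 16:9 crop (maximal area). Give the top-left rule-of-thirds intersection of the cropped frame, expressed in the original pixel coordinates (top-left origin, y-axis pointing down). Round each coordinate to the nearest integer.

7364/2597 > 16/9, so the 16:9 crop keeps the full height 2597 and trims width to 2597 × 16/9 = 4616.89 px.
Left offset = (7364 − 4616.89)/2 = 1373.56 px; top offset = 0.
Top-left is one-third across and one-third down within the crop:
x = 1373.56 + 1 × 4616.89/3 ≈ 2913; y = 0.00 + 1 × 2597.00/3 ≈ 866.

(2913, 866)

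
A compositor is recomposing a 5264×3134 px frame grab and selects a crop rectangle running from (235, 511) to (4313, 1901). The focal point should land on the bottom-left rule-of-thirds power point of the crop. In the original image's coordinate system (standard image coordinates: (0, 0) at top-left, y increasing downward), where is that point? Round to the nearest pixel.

(1594, 1438)

Crop width = 4313 − 235 = 4078 px; one third is 1359.33 px.
Crop height = 1901 − 511 = 1390 px; one third is 463.33 px.
The bottom-left point is one-third across and two-thirds down within the crop:
x = 235 + 1 × 1359.33 ≈ 1594; y = 511 + 2 × 463.33 ≈ 1438.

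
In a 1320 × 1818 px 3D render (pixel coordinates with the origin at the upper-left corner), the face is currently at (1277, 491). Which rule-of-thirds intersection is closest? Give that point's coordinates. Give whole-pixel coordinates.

Third lines: x ∈ {440, 880}, y ∈ {606, 1212}.
1277 is closer to x = 880; 491 is closer to y = 606.
So the nearest intersection is the upper-right power point.

x = 880 px, y = 606 px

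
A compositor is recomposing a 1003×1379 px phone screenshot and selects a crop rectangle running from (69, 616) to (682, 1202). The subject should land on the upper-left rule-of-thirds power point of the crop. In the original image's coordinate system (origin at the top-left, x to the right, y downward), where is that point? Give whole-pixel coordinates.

(273, 811)

Crop width = 682 − 69 = 613 px; one third is 204.33 px.
Crop height = 1202 − 616 = 586 px; one third is 195.33 px.
The upper-left point is one-third across and one-third down within the crop:
x = 69 + 1 × 204.33 ≈ 273; y = 616 + 1 × 195.33 ≈ 811.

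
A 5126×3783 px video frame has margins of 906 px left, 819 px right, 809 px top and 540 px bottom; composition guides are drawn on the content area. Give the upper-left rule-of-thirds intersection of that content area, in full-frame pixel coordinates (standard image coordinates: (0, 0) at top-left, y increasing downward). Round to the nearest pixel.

Content width = 5126 − 906 − 819 = 3401 px; content height = 3783 − 809 − 540 = 2434 px.
Upper-left is one-third across and one-third down within the content area.
x = 906 + 1 × 3401/3 = 906 + 1133.67 ≈ 2040
y = 809 + 1 × 2434/3 = 809 + 811.33 ≈ 1620

x = 2040 px, y = 1620 px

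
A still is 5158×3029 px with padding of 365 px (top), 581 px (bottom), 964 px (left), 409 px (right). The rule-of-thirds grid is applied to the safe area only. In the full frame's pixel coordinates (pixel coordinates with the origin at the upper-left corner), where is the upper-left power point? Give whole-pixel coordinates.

Content width = 5158 − 964 − 409 = 3785 px; content height = 3029 − 365 − 581 = 2083 px.
Upper-left is one-third across and one-third down within the safe area.
x = 964 + 1 × 3785/3 = 964 + 1261.67 ≈ 2226
y = 365 + 1 × 2083/3 = 365 + 694.33 ≈ 1059

(2226, 1059)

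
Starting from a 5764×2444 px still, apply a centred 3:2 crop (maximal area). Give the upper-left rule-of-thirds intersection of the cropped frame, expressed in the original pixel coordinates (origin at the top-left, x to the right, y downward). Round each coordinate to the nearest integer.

x = 2271 px, y = 815 px

5764/2444 > 3/2, so the 3:2 crop keeps the full height 2444 and trims width to 2444 × 3/2 = 3666.00 px.
Left offset = (5764 − 3666.00)/2 = 1049.00 px; top offset = 0.
Upper-left is one-third across and one-third down within the crop:
x = 1049.00 + 1 × 3666.00/3 ≈ 2271; y = 0.00 + 1 × 2444.00/3 ≈ 815.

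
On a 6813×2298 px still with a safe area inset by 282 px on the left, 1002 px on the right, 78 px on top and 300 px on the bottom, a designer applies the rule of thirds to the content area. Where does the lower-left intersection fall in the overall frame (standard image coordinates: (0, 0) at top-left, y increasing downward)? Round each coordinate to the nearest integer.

Content width = 6813 − 282 − 1002 = 5529 px; content height = 2298 − 78 − 300 = 1920 px.
Lower-left is one-third across and two-thirds down within the content area.
x = 282 + 1 × 5529/3 = 282 + 1843.00 ≈ 2125
y = 78 + 2 × 1920/3 = 78 + 1280.00 ≈ 1358

(2125, 1358)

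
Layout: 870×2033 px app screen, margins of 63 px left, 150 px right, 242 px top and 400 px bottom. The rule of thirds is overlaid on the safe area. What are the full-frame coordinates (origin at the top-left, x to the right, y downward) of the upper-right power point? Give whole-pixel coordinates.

Content width = 870 − 63 − 150 = 657 px; content height = 2033 − 242 − 400 = 1391 px.
Upper-right is two-thirds across and one-third down within the safe area.
x = 63 + 2 × 657/3 = 63 + 438.00 ≈ 501
y = 242 + 1 × 1391/3 = 242 + 463.67 ≈ 706

(501, 706)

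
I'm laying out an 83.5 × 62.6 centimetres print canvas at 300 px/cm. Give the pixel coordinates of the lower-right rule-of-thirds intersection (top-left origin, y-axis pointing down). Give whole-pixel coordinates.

x = 16700 px, y = 12520 px

In pixels the canvas is 83.5 × 300 = 25050 wide and 62.6 × 300 = 18780 tall.
The lower-right point is two-thirds across and two-thirds down:
x = 2 × 25050/3 ≈ 16700; y = 2 × 18780/3 ≈ 12520.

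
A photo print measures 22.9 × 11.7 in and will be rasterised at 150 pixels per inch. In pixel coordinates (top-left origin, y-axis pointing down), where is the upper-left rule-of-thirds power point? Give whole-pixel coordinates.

(1145, 585)

In pixels the canvas is 22.9 × 150 = 3435 wide and 11.7 × 150 = 1755 tall.
The upper-left point is one-third across and one-third down:
x = 1 × 3435/3 ≈ 1145; y = 1 × 1755/3 ≈ 585.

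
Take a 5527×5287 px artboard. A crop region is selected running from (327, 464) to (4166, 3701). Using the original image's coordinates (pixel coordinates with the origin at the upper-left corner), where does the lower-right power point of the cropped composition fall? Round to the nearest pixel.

Crop width = 4166 − 327 = 3839 px; one third is 1279.67 px.
Crop height = 3701 − 464 = 3237 px; one third is 1079.00 px.
The lower-right point is two-thirds across and two-thirds down within the crop:
x = 327 + 2 × 1279.67 ≈ 2886; y = 464 + 2 × 1079.00 ≈ 2622.

x = 2886 px, y = 2622 px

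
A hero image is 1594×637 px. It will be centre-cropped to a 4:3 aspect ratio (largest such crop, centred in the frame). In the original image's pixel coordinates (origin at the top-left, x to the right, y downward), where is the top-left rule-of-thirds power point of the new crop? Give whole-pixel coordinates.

x = 655 px, y = 212 px

1594/637 > 4/3, so the 4:3 crop keeps the full height 637 and trims width to 637 × 4/3 = 849.33 px.
Left offset = (1594 − 849.33)/2 = 372.33 px; top offset = 0.
Top-left is one-third across and one-third down within the crop:
x = 372.33 + 1 × 849.33/3 ≈ 655; y = 0.00 + 1 × 637.00/3 ≈ 212.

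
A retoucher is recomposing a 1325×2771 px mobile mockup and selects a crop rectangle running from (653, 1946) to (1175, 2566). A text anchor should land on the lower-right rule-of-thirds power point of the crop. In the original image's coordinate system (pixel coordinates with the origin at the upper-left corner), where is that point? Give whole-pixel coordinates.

x = 1001 px, y = 2359 px

Crop width = 1175 − 653 = 522 px; one third is 174.00 px.
Crop height = 2566 − 1946 = 620 px; one third is 206.67 px.
The lower-right point is two-thirds across and two-thirds down within the crop:
x = 653 + 2 × 174.00 ≈ 1001; y = 1946 + 2 × 206.67 ≈ 2359.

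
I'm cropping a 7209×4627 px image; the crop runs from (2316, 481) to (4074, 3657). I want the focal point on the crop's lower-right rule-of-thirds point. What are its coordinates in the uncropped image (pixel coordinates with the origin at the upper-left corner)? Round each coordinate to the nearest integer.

x = 3488 px, y = 2598 px

Crop width = 4074 − 2316 = 1758 px; one third is 586.00 px.
Crop height = 3657 − 481 = 3176 px; one third is 1058.67 px.
The lower-right point is two-thirds across and two-thirds down within the crop:
x = 2316 + 2 × 586.00 ≈ 3488; y = 481 + 2 × 1058.67 ≈ 2598.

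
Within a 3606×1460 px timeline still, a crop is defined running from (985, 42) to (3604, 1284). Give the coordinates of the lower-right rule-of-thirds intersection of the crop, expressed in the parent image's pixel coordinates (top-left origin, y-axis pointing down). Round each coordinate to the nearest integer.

Crop width = 3604 − 985 = 2619 px; one third is 873.00 px.
Crop height = 1284 − 42 = 1242 px; one third is 414.00 px.
The lower-right point is two-thirds across and two-thirds down within the crop:
x = 985 + 2 × 873.00 ≈ 2731; y = 42 + 2 × 414.00 ≈ 870.

x = 2731 px, y = 870 px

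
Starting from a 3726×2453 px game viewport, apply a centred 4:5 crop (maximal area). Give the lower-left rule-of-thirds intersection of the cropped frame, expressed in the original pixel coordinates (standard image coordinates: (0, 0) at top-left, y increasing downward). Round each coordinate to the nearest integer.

(1536, 1635)

3726/2453 > 4/5, so the 4:5 crop keeps the full height 2453 and trims width to 2453 × 4/5 = 1962.40 px.
Left offset = (3726 − 1962.40)/2 = 881.80 px; top offset = 0.
Lower-left is one-third across and two-thirds down within the crop:
x = 881.80 + 1 × 1962.40/3 ≈ 1536; y = 0.00 + 2 × 2453.00/3 ≈ 1635.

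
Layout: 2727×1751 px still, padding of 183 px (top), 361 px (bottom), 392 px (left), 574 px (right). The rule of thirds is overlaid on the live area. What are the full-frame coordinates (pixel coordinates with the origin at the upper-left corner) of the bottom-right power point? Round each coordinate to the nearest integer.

x = 1566 px, y = 988 px

Content width = 2727 − 392 − 574 = 1761 px; content height = 1751 − 183 − 361 = 1207 px.
Bottom-right is two-thirds across and two-thirds down within the live area.
x = 392 + 2 × 1761/3 = 392 + 1174.00 ≈ 1566
y = 183 + 2 × 1207/3 = 183 + 804.67 ≈ 988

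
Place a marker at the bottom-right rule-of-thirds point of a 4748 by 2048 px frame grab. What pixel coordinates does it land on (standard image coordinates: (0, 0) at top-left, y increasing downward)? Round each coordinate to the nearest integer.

x = 3165 px, y = 1365 px

The bottom-right point sits two-thirds of the way across and two-thirds of the way down.
x = 2 × 4748/3 ≈ 3165; y = 2 × 2048/3 ≈ 1365.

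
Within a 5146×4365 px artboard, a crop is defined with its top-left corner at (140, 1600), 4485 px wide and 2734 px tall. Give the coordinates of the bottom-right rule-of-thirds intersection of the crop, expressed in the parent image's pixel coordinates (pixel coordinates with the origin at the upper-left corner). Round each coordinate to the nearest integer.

(3130, 3423)

One third of the crop width 4485 is 1495.00 px.
One third of the crop height 2734 is 911.33 px.
The bottom-right point is two-thirds across and two-thirds down within the crop:
x = 140 + 2 × 1495.00 ≈ 3130; y = 1600 + 2 × 911.33 ≈ 3423.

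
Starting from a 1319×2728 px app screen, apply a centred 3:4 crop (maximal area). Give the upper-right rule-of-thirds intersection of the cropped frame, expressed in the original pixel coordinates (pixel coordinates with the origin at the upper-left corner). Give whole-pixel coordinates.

1319/2728 < 3/4, so the 3:4 crop keeps the full width 1319 and trims height to 1319 × 4/3 = 1758.67 px.
Top offset = (2728 − 1758.67)/2 = 484.67 px; left offset = 0.
Upper-right is two-thirds across and one-third down within the crop:
x = 0.00 + 2 × 1319.00/3 ≈ 879; y = 484.67 + 1 × 1758.67/3 ≈ 1071.

(879, 1071)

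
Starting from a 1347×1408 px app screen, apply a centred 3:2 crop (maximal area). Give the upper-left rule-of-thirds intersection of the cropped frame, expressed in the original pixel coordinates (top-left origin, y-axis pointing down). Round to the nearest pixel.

x = 449 px, y = 554 px

1347/1408 < 3/2, so the 3:2 crop keeps the full width 1347 and trims height to 1347 × 2/3 = 898.00 px.
Top offset = (1408 − 898.00)/2 = 255.00 px; left offset = 0.
Upper-left is one-third across and one-third down within the crop:
x = 0.00 + 1 × 1347.00/3 ≈ 449; y = 255.00 + 1 × 898.00/3 ≈ 554.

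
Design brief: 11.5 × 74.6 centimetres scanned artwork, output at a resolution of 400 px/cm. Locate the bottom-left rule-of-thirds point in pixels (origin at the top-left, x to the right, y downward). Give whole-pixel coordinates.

In pixels the canvas is 11.5 × 400 = 4600 wide and 74.6 × 400 = 29840 tall.
The bottom-left point is one-third across and two-thirds down:
x = 1 × 4600/3 ≈ 1533; y = 2 × 29840/3 ≈ 19893.

(1533, 19893)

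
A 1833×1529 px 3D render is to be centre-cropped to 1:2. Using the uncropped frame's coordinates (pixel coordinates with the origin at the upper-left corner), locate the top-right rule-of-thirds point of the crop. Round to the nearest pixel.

1833/1529 > 1/2, so the 1:2 crop keeps the full height 1529 and trims width to 1529 × 1/2 = 764.50 px.
Left offset = (1833 − 764.50)/2 = 534.25 px; top offset = 0.
Top-right is two-thirds across and one-third down within the crop:
x = 534.25 + 2 × 764.50/3 ≈ 1044; y = 0.00 + 1 × 1529.00/3 ≈ 510.

x = 1044 px, y = 510 px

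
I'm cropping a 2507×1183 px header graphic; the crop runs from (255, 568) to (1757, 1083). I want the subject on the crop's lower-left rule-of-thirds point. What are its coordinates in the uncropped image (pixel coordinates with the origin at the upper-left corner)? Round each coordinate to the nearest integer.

Crop width = 1757 − 255 = 1502 px; one third is 500.67 px.
Crop height = 1083 − 568 = 515 px; one third is 171.67 px.
The lower-left point is one-third across and two-thirds down within the crop:
x = 255 + 1 × 500.67 ≈ 756; y = 568 + 2 × 171.67 ≈ 911.

(756, 911)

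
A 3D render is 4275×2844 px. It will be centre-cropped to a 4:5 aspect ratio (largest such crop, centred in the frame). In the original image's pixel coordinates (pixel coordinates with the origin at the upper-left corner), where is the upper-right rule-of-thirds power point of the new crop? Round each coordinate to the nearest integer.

x = 2517 px, y = 948 px

4275/2844 > 4/5, so the 4:5 crop keeps the full height 2844 and trims width to 2844 × 4/5 = 2275.20 px.
Left offset = (4275 − 2275.20)/2 = 999.90 px; top offset = 0.
Upper-right is two-thirds across and one-third down within the crop:
x = 999.90 + 2 × 2275.20/3 ≈ 2517; y = 0.00 + 1 × 2844.00/3 ≈ 948.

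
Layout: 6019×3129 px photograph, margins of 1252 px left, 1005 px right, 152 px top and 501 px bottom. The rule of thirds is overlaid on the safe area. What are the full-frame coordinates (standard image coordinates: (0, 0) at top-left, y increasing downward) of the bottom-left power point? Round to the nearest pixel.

Content width = 6019 − 1252 − 1005 = 3762 px; content height = 3129 − 152 − 501 = 2476 px.
Bottom-left is one-third across and two-thirds down within the safe area.
x = 1252 + 1 × 3762/3 = 1252 + 1254.00 ≈ 2506
y = 152 + 2 × 2476/3 = 152 + 1650.67 ≈ 1803

x = 2506 px, y = 1803 px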